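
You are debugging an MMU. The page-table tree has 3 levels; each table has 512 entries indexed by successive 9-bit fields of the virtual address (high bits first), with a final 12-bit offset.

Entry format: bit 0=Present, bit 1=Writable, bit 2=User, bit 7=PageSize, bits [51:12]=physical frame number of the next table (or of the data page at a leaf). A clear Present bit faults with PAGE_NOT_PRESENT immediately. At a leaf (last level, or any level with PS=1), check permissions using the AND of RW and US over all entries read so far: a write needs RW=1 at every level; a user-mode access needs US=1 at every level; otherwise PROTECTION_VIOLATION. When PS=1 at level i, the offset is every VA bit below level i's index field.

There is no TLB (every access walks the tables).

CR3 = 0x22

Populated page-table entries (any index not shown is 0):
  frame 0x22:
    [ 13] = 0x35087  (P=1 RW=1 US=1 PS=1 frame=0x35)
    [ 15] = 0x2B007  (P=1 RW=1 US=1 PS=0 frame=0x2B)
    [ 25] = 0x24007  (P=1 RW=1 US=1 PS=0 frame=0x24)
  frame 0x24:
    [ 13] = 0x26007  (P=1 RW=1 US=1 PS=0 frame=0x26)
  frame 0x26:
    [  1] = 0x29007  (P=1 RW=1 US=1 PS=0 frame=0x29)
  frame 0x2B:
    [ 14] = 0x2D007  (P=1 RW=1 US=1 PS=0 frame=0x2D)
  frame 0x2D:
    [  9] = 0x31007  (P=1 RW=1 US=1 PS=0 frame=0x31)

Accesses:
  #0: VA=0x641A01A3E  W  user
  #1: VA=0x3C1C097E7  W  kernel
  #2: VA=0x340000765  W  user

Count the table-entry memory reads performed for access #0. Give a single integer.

Walk each access:
#0 VA=0x641A01A3E (w,user):
  [0] read 0x22 idx=25: raw=0x24007 flags P=1 W=1 U=1 S=0
  [1] read 0x24 idx=13: raw=0x26007 flags P=1 W=1 U=1 S=0
  [2] read 0x26 idx=1: raw=0x29007 flags P=1 W=1 U=1 S=0
  ⇒ phys 0x29A3E  [3 reads]
#1 VA=0x3C1C097E7 (w,kernel):
  [0] read 0x22 idx=15: raw=0x2B007 flags P=1 W=1 U=1 S=0
  [1] read 0x2B idx=14: raw=0x2D007 flags P=1 W=1 U=1 S=0
  [2] read 0x2D idx=9: raw=0x31007 flags P=1 W=1 U=1 S=0
  ⇒ phys 0x317E7  [3 reads]
#2 VA=0x340000765 (w,user):
  [0] read 0x22 idx=13: raw=0x35087 flags P=1 W=1 U=1 S=1
  ⇒ phys 0x35765 (huge @L0)  [1 reads]

Entries read for #0: 3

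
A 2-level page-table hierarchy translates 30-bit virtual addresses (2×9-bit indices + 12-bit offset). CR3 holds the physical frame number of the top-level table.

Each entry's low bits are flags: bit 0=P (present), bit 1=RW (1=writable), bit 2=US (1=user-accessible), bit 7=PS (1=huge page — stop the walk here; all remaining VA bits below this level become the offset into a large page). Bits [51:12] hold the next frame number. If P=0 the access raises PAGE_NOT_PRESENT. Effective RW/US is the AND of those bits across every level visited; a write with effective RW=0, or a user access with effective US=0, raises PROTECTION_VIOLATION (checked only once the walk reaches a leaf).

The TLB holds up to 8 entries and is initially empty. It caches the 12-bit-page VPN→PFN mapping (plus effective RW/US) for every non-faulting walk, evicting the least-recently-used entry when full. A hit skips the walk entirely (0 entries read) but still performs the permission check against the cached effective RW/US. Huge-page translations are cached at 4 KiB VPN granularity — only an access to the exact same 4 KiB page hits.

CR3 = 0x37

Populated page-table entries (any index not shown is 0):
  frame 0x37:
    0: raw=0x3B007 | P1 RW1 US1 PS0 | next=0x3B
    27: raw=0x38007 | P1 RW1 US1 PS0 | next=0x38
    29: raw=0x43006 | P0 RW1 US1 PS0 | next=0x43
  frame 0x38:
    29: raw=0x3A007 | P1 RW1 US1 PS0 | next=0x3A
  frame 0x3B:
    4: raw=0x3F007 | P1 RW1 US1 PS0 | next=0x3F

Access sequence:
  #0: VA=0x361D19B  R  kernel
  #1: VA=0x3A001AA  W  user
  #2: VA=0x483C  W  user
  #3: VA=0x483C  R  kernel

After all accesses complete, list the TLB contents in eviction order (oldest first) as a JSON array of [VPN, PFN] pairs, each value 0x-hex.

Trace:
#0 VA=0x361D19B (r,kernel):
  L0 @0x37[27] → 0x38007  P=1,RW=1,US=1,PS=0
  L1 @0x38[29] → 0x3A007  P=1,RW=1,US=1,PS=0
  ⇒ phys 0x3A19B  [2 reads]
#1 VA=0x3A001AA (w,user):
  L0 @0x37[29] → 0x43006  P=0,RW=1,US=1,PS=0
  → PAGE_NOT_PRESENT  (1 entries read)
#2 VA=0x483C (w,user):
  L0 @0x37[0] → 0x3B007  P=1,RW=1,US=1,PS=0
  L1 @0x3B[4] → 0x3F007  P=1,RW=1,US=1,PS=0
  ⇒ phys 0x3F83C  [2 reads]
#3 VA=0x483C (r,kernel):
  TLB hit vpn=0x4 → PA=0x3F83C

TLB: [["0x361D", "0x3A"], ["0x4", "0x3F"]]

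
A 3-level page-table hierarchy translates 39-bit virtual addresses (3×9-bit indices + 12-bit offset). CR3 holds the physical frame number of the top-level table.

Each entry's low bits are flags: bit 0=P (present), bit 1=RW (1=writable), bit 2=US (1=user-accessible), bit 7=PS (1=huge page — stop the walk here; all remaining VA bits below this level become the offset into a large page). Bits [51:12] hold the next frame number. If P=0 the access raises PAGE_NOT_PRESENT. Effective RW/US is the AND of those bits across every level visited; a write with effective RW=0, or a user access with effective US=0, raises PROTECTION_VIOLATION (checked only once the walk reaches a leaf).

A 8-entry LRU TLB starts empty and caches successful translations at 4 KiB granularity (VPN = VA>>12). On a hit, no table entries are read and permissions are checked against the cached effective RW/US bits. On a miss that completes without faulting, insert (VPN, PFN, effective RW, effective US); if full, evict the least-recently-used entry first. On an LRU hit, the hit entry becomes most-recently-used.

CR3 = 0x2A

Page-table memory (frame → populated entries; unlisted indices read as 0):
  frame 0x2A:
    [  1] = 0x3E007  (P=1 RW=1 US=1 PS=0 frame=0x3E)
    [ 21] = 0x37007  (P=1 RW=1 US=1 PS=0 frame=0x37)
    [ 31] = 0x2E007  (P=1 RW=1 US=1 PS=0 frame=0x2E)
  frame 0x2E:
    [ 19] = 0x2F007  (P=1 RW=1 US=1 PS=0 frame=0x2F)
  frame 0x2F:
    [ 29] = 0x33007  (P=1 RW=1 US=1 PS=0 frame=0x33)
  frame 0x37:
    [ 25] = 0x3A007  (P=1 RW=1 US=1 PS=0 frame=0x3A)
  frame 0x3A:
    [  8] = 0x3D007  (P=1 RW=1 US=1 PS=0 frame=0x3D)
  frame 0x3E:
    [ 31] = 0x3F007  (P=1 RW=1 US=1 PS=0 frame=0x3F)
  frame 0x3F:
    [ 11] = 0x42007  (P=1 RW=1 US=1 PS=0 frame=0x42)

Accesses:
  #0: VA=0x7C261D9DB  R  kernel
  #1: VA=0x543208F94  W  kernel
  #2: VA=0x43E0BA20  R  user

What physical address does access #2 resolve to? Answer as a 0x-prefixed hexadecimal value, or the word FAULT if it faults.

Walk each access:
#0 VA=0x7C261D9DB (r,kernel):
  [0] read 0x2A idx=31: raw=0x2E007 flags P=1 W=1 U=1 S=0
  [1] read 0x2E idx=19: raw=0x2F007 flags P=1 W=1 U=1 S=0
  [2] read 0x2F idx=29: raw=0x33007 flags P=1 W=1 U=1 S=0
  ✓ 0x339DB  — 3 lookups
#1 VA=0x543208F94 (w,kernel):
  [0] read 0x2A idx=21: raw=0x37007 flags P=1 W=1 U=1 S=0
  [1] read 0x37 idx=25: raw=0x3A007 flags P=1 W=1 U=1 S=0
  [2] read 0x3A idx=8: raw=0x3D007 flags P=1 W=1 U=1 S=0
  ✓ 0x3DF94  — 3 lookups
#2 VA=0x43E0BA20 (r,user):
  [0] read 0x2A idx=1: raw=0x3E007 flags P=1 W=1 U=1 S=0
  [1] read 0x3E idx=31: raw=0x3F007 flags P=1 W=1 U=1 S=0
  [2] read 0x3F idx=11: raw=0x42007 flags P=1 W=1 U=1 S=0
  ✓ 0x42A20  — 3 lookups

Access #2 PA: 0x42A20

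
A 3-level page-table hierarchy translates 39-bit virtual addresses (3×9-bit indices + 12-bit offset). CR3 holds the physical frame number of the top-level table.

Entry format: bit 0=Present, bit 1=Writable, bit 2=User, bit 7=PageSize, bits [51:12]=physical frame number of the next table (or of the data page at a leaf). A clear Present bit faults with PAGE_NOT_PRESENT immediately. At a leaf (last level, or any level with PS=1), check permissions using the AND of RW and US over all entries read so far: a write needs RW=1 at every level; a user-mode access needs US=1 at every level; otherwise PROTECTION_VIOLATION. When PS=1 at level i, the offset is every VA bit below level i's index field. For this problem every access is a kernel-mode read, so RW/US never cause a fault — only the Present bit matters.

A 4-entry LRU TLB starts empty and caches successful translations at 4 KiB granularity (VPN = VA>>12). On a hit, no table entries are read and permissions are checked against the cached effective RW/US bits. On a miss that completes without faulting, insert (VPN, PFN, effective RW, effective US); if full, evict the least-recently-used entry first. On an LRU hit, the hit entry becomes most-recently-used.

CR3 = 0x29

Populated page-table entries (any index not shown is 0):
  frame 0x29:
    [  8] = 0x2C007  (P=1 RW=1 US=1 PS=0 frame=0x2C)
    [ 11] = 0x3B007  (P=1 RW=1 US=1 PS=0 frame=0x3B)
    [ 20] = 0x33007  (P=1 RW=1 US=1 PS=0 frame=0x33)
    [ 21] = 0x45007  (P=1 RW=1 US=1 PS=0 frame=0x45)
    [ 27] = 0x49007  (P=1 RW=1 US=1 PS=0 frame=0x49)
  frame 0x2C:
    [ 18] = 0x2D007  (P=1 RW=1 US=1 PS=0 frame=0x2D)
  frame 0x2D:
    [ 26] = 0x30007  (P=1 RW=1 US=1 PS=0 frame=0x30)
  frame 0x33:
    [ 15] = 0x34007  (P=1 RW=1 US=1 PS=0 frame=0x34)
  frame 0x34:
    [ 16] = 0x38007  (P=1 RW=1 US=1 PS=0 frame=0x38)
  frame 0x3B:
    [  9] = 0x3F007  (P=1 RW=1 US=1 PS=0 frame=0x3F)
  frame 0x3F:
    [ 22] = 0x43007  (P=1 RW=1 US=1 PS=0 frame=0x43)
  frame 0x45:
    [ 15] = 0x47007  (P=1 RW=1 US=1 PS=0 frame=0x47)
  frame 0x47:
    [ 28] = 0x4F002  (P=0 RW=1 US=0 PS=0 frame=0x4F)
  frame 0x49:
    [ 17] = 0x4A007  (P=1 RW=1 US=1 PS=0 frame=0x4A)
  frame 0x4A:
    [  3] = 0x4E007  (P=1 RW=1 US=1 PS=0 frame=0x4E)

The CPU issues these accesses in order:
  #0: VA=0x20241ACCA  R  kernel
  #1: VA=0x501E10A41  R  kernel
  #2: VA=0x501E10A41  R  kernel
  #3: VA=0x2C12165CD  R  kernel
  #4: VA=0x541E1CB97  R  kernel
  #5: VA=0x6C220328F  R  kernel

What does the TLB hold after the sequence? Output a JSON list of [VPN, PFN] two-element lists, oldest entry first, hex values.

Per-access translation:
#0 VA=0x20241ACCA (r,kernel):
  L0: frame=0x29 idx=8 entry=0x2C007 [P=1 RW=1 US=1 PS=0]
  L1: frame=0x2C idx=18 entry=0x2D007 [P=1 RW=1 US=1 PS=0]
  L2: frame=0x2D idx=26 entry=0x30007 [P=1 RW=1 US=1 PS=0]
  ⇒ phys 0x30CCA  [3 reads]
#1 VA=0x501E10A41 (r,kernel):
  L0: frame=0x29 idx=20 entry=0x33007 [P=1 RW=1 US=1 PS=0]
  L1: frame=0x33 idx=15 entry=0x34007 [P=1 RW=1 US=1 PS=0]
  L2: frame=0x34 idx=16 entry=0x38007 [P=1 RW=1 US=1 PS=0]
  ⇒ phys 0x38A41  [3 reads]
#2 VA=0x501E10A41 (r,kernel):
  TLB hit vpn=0x501E10 → PA=0x38A41
#3 VA=0x2C12165CD (r,kernel):
  L0: frame=0x29 idx=11 entry=0x3B007 [P=1 RW=1 US=1 PS=0]
  L1: frame=0x3B idx=9 entry=0x3F007 [P=1 RW=1 US=1 PS=0]
  L2: frame=0x3F idx=22 entry=0x43007 [P=1 RW=1 US=1 PS=0]
  ⇒ phys 0x435CD  [3 reads]
#4 VA=0x541E1CB97 (r,kernel):
  L0: frame=0x29 idx=21 entry=0x45007 [P=1 RW=1 US=1 PS=0]
  L1: frame=0x45 idx=15 entry=0x47007 [P=1 RW=1 US=1 PS=0]
  L2: frame=0x47 idx=28 entry=0x4F002 [P=0 RW=1 US=0 PS=0]
  → PAGE_NOT_PRESENT  (3 entries read)
#5 VA=0x6C220328F (r,kernel):
  L0: frame=0x29 idx=27 entry=0x49007 [P=1 RW=1 US=1 PS=0]
  L1: frame=0x49 idx=17 entry=0x4A007 [P=1 RW=1 US=1 PS=0]
  L2: frame=0x4A idx=3 entry=0x4E007 [P=1 RW=1 US=1 PS=0]
  ⇒ phys 0x4E28F  [3 reads]

TLB: [["0x20241A", "0x30"], ["0x501E10", "0x38"], ["0x2C1216", "0x43"], ["0x6C2203", "0x4E"]]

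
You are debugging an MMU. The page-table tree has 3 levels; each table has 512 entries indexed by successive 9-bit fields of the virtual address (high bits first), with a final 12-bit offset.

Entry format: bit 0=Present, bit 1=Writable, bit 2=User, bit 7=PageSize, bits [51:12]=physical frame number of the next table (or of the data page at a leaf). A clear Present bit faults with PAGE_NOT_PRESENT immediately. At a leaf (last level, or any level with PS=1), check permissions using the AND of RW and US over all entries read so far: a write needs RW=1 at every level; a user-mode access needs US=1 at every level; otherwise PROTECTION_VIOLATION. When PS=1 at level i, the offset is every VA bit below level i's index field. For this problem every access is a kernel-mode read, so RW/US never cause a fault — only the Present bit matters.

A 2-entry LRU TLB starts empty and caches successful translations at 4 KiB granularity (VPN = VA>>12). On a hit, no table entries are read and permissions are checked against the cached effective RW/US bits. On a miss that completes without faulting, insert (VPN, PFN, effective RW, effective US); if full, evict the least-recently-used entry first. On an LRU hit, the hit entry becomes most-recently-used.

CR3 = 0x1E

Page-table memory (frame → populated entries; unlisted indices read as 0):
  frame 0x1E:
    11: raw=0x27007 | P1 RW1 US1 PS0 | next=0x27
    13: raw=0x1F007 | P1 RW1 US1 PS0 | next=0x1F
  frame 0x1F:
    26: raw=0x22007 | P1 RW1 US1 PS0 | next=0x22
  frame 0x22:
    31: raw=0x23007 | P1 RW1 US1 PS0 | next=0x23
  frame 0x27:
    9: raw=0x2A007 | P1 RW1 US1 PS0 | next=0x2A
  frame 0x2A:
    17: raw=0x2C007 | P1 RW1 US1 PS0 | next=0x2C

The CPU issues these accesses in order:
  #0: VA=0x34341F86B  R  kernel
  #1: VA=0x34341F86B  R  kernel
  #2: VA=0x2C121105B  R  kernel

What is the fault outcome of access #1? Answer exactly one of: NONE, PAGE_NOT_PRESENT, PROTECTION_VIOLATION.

Walk each access:
#0 VA=0x34341F86B (r,kernel):
  [0] read 0x1E idx=13: raw=0x1F007 flags P=1 W=1 U=1 S=0
  [1] read 0x1F idx=26: raw=0x22007 flags P=1 W=1 U=1 S=0
  [2] read 0x22 idx=31: raw=0x23007 flags P=1 W=1 U=1 S=0
  → PA=0x2386B  (3 entries read)
#1 VA=0x34341F86B (r,kernel):
  TLB hit vpn=0x34341F → PA=0x2386B
#2 VA=0x2C121105B (r,kernel):
  [0] read 0x1E idx=11: raw=0x27007 flags P=1 W=1 U=1 S=0
  [1] read 0x27 idx=9: raw=0x2A007 flags P=1 W=1 U=1 S=0
  [2] read 0x2A idx=17: raw=0x2C007 flags P=1 W=1 U=1 S=0
  → PA=0x2C05B  (3 entries read)

Access #1 fault: NONE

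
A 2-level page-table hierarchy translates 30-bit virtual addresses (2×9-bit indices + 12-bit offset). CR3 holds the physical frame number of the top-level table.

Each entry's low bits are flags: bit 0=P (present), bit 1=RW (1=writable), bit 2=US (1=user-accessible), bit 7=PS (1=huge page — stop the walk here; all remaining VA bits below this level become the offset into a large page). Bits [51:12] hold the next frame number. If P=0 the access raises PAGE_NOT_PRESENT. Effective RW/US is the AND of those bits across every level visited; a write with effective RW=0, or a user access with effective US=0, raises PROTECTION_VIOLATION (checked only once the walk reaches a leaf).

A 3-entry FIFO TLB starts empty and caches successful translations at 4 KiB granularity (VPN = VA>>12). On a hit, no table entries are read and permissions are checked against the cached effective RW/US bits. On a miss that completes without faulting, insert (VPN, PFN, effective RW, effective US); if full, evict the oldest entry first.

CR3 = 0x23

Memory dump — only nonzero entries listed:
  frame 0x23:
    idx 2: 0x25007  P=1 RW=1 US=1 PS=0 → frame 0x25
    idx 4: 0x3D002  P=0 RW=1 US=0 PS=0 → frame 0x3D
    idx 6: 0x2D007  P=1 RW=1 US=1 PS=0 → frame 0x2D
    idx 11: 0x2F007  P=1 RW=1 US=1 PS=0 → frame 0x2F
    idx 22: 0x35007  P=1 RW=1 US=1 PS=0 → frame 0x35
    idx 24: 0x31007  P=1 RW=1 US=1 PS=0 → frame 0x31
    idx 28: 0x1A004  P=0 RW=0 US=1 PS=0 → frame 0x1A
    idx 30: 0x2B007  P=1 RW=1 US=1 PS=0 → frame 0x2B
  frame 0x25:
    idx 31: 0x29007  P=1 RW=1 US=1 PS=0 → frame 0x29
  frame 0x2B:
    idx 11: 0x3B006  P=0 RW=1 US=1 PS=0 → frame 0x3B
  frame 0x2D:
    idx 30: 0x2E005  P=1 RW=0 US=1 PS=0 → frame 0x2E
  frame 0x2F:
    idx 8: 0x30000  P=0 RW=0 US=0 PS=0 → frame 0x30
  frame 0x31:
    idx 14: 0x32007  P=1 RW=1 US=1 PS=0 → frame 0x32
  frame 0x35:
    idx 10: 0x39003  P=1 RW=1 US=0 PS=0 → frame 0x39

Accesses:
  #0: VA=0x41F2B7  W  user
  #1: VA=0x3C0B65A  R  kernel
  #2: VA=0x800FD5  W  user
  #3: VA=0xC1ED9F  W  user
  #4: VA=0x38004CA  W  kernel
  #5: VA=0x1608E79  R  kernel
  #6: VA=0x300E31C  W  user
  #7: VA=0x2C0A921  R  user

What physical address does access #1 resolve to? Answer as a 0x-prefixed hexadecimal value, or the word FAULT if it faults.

Per-access translation:
#0 VA=0x41F2B7 (w,user):
  [0] read 0x23 idx=2: raw=0x25007 flags P=1 W=1 U=1 S=0
  [1] read 0x25 idx=31: raw=0x29007 flags P=1 W=1 U=1 S=0
  ✓ 0x292B7  — 2 lookups
#1 VA=0x3C0B65A (r,kernel):
  [0] read 0x23 idx=30: raw=0x2B007 flags P=1 W=1 U=1 S=0
  [1] read 0x2B idx=11: raw=0x3B006 flags P=0 W=1 U=1 S=0
  → PAGE_NOT_PRESENT  (2 entries read)
#2 VA=0x800FD5 (w,user):
  [0] read 0x23 idx=4: raw=0x3D002 flags P=0 W=1 U=0 S=0
  → PAGE_NOT_PRESENT  (1 entries read)
#3 VA=0xC1ED9F (w,user):
  [0] read 0x23 idx=6: raw=0x2D007 flags P=1 W=1 U=1 S=0
  [1] read 0x2D idx=30: raw=0x2E005 flags P=1 W=0 U=1 S=0
  → PROTECTION_VIOLATION  (2 entries read)
#4 VA=0x38004CA (w,kernel):
  [0] read 0x23 idx=28: raw=0x1A004 flags P=0 W=0 U=1 S=0
  → PAGE_NOT_PRESENT  (1 entries read)
#5 VA=0x1608E79 (r,kernel):
  [0] read 0x23 idx=11: raw=0x2F007 flags P=1 W=1 U=1 S=0
  [1] read 0x2F idx=8: raw=0x30000 flags P=0 W=0 U=0 S=0
  → PAGE_NOT_PRESENT  (2 entries read)
#6 VA=0x300E31C (w,user):
  [0] read 0x23 idx=24: raw=0x31007 flags P=1 W=1 U=1 S=0
  [1] read 0x31 idx=14: raw=0x32007 flags P=1 W=1 U=1 S=0
  ✓ 0x3231C  — 2 lookups
#7 VA=0x2C0A921 (r,user):
  [0] read 0x23 idx=22: raw=0x35007 flags P=1 W=1 U=1 S=0
  [1] read 0x35 idx=10: raw=0x39003 flags P=1 W=1 U=0 S=0
  → PROTECTION_VIOLATION  (2 entries read)

Access #1 PA: FAULT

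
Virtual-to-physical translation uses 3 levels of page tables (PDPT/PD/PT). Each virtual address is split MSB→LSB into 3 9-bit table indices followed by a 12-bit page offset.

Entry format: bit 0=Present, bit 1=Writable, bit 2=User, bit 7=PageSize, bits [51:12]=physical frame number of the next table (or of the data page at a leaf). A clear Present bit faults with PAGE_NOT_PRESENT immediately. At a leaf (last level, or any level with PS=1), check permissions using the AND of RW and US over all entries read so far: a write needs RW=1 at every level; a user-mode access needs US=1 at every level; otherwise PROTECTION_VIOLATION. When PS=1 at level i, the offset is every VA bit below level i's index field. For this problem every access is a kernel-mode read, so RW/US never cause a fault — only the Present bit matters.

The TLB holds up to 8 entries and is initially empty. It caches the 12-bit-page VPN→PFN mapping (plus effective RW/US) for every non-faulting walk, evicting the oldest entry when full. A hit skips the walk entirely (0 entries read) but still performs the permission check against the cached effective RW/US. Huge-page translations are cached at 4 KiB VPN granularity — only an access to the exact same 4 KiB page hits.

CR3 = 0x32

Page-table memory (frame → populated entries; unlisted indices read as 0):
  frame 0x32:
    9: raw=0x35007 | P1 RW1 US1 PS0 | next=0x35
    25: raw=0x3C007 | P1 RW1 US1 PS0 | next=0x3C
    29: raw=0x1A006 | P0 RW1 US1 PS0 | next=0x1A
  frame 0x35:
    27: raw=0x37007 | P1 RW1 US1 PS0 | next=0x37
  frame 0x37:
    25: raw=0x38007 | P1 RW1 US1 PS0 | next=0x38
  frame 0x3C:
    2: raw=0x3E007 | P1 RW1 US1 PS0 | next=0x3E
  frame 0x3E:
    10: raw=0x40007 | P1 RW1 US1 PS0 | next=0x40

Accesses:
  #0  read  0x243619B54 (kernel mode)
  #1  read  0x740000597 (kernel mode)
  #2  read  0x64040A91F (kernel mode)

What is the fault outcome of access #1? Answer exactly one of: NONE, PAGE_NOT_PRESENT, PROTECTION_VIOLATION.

Walk each access:
#0 VA=0x243619B54 (r,kernel):
  lvl0: tbl 0x32, slot 9 ⇒ 0x35007 (P1/RW1/US1/PS0)
  lvl1: tbl 0x35, slot 27 ⇒ 0x37007 (P1/RW1/US1/PS0)
  lvl2: tbl 0x37, slot 25 ⇒ 0x38007 (P1/RW1/US1/PS0)
  → PA=0x38B54  (3 entries read)
#1 VA=0x740000597 (r,kernel):
  lvl0: tbl 0x32, slot 29 ⇒ 0x1A006 (P0/RW1/US1/PS0)
  ⇒ fault: PAGE_NOT_PRESENT  — 1 lookups
#2 VA=0x64040A91F (r,kernel):
  lvl0: tbl 0x32, slot 25 ⇒ 0x3C007 (P1/RW1/US1/PS0)
  lvl1: tbl 0x3C, slot 2 ⇒ 0x3E007 (P1/RW1/US1/PS0)
  lvl2: tbl 0x3E, slot 10 ⇒ 0x40007 (P1/RW1/US1/PS0)
  → PA=0x4091F  (3 entries read)

Access #1 fault: PAGE_NOT_PRESENT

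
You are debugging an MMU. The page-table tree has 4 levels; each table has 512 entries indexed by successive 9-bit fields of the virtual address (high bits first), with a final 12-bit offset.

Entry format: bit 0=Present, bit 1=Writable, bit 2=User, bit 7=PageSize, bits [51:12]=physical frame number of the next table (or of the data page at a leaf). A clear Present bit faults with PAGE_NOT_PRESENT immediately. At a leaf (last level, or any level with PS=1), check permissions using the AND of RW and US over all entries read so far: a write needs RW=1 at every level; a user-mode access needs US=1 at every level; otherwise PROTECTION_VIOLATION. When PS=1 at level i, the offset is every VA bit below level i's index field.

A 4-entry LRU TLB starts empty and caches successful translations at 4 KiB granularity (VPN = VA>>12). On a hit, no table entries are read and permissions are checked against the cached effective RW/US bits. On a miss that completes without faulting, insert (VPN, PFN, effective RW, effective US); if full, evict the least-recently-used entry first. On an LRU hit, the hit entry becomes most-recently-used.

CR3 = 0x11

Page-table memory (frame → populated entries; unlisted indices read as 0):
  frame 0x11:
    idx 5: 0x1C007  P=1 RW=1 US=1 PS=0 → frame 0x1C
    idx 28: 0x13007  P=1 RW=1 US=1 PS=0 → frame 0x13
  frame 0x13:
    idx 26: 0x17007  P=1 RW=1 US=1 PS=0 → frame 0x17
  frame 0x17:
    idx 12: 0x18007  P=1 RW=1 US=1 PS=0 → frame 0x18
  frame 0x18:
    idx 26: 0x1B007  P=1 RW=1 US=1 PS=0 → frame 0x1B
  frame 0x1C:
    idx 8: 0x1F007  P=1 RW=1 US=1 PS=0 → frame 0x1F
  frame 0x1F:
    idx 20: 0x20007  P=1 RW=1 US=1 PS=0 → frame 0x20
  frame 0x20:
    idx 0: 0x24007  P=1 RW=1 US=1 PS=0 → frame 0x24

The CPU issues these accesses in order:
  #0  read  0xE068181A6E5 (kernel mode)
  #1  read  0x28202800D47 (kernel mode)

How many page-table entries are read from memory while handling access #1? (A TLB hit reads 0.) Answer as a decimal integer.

Per-access translation:
#0 VA=0xE068181A6E5 (r,kernel):
  L0: frame=0x11 idx=28 entry=0x13007 [P=1 RW=1 US=1 PS=0]
  L1: frame=0x13 idx=26 entry=0x17007 [P=1 RW=1 US=1 PS=0]
  L2: frame=0x17 idx=12 entry=0x18007 [P=1 RW=1 US=1 PS=0]
  L3: frame=0x18 idx=26 entry=0x1B007 [P=1 RW=1 US=1 PS=0]
  → PA=0x1B6E5  (4 entries read)
#1 VA=0x28202800D47 (r,kernel):
  L0: frame=0x11 idx=5 entry=0x1C007 [P=1 RW=1 US=1 PS=0]
  L1: frame=0x1C idx=8 entry=0x1F007 [P=1 RW=1 US=1 PS=0]
  L2: frame=0x1F idx=20 entry=0x20007 [P=1 RW=1 US=1 PS=0]
  L3: frame=0x20 idx=0 entry=0x24007 [P=1 RW=1 US=1 PS=0]
  → PA=0x24D47  (4 entries read)

Entries read for #1: 4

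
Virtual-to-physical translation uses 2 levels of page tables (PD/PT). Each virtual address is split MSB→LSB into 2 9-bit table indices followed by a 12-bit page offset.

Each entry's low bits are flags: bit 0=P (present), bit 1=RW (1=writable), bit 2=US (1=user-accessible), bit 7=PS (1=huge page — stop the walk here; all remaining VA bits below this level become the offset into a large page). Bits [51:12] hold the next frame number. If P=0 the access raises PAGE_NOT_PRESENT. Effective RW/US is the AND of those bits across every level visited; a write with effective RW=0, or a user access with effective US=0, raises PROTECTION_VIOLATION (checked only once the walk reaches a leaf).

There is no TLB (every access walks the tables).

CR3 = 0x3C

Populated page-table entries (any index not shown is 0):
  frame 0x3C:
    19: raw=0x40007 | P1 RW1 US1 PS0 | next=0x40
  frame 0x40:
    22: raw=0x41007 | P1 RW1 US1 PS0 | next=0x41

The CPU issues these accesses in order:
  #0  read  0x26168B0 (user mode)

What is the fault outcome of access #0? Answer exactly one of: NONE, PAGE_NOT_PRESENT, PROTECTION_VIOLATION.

Trace:
#0 VA=0x26168B0 (r,user):
  lvl0: tbl 0x3C, slot 19 ⇒ 0x40007 (P1/RW1/US1/PS0)
  lvl1: tbl 0x40, slot 22 ⇒ 0x41007 (P1/RW1/US1/PS0)
  ✓ 0x418B0  — 2 lookups

Access #0 fault: NONE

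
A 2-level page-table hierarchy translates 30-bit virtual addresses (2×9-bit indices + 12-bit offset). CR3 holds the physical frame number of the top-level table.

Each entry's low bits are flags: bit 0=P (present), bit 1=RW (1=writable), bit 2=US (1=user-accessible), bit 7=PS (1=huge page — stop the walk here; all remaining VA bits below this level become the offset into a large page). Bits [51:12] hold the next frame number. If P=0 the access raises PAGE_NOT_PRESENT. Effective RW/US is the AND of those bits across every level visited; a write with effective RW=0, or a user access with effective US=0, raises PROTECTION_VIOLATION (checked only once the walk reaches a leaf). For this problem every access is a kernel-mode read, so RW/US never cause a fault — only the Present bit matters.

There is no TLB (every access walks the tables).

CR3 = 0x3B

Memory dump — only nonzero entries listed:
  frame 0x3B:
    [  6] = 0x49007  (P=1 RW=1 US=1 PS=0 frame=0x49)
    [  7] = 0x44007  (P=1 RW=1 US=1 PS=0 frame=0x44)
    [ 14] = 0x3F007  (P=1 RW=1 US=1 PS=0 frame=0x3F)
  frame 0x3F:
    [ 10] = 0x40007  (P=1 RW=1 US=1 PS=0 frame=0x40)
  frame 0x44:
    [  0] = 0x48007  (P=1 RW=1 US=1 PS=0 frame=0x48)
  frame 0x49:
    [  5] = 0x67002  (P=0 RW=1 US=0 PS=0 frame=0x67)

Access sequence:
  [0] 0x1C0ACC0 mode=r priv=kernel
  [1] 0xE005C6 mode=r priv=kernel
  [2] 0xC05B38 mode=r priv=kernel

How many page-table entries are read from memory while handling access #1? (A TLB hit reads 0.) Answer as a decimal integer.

Trace:
#0 VA=0x1C0ACC0 (r,kernel):
  L0 @0x3B[14] → 0x3F007  P=1,RW=1,US=1,PS=0
  L1 @0x3F[10] → 0x40007  P=1,RW=1,US=1,PS=0
  → PA=0x40CC0  (2 entries read)
#1 VA=0xE005C6 (r,kernel):
  L0 @0x3B[7] → 0x44007  P=1,RW=1,US=1,PS=0
  L1 @0x44[0] → 0x48007  P=1,RW=1,US=1,PS=0
  → PA=0x485C6  (2 entries read)
#2 VA=0xC05B38 (r,kernel):
  L0 @0x3B[6] → 0x49007  P=1,RW=1,US=1,PS=0
  L1 @0x49[5] → 0x67002  P=0,RW=1,US=0,PS=0
  → PAGE_NOT_PRESENT  (2 entries read)

Entries read for #1: 2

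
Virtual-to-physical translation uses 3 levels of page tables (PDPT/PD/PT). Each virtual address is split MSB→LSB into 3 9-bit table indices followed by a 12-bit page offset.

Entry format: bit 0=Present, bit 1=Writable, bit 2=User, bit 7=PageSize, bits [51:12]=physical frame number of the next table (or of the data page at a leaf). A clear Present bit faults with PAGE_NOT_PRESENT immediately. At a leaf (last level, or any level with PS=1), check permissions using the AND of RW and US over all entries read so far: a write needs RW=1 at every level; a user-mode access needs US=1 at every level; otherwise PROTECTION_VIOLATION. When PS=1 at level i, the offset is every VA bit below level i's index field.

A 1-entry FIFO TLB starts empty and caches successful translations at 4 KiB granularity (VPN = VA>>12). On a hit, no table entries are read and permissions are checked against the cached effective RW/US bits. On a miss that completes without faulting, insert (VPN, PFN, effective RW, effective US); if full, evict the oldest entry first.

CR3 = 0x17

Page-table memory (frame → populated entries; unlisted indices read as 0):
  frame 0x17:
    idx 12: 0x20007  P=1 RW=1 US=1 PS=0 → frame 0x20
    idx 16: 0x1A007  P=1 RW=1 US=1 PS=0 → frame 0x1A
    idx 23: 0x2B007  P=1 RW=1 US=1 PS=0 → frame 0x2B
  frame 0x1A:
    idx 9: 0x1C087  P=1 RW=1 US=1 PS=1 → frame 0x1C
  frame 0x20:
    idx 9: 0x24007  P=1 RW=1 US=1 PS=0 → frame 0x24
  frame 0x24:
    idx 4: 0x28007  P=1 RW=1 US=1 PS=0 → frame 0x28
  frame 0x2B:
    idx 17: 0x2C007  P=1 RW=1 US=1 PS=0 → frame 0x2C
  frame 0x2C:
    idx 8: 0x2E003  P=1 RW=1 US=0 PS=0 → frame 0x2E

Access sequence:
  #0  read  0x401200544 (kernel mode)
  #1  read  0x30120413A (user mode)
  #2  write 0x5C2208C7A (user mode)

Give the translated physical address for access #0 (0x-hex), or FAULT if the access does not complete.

Trace:
#0 VA=0x401200544 (r,kernel):
  [0] read 0x17 idx=16: raw=0x1A007 flags P=1 W=1 U=1 S=0
  [1] read 0x1A idx=9: raw=0x1C087 flags P=1 W=1 U=1 S=1
  ✓ 0x1C544 (huge @L1)  — 2 lookups
#1 VA=0x30120413A (r,user):
  [0] read 0x17 idx=12: raw=0x20007 flags P=1 W=1 U=1 S=0
  [1] read 0x20 idx=9: raw=0x24007 flags P=1 W=1 U=1 S=0
  [2] read 0x24 idx=4: raw=0x28007 flags P=1 W=1 U=1 S=0
  ✓ 0x2813A  — 3 lookups
#2 VA=0x5C2208C7A (w,user):
  [0] read 0x17 idx=23: raw=0x2B007 flags P=1 W=1 U=1 S=0
  [1] read 0x2B idx=17: raw=0x2C007 flags P=1 W=1 U=1 S=0
  [2] read 0x2C idx=8: raw=0x2E003 flags P=1 W=1 U=0 S=0
  ⇒ fault: PROTECTION_VIOLATION  — 3 lookups

Access #0 PA: 0x1C544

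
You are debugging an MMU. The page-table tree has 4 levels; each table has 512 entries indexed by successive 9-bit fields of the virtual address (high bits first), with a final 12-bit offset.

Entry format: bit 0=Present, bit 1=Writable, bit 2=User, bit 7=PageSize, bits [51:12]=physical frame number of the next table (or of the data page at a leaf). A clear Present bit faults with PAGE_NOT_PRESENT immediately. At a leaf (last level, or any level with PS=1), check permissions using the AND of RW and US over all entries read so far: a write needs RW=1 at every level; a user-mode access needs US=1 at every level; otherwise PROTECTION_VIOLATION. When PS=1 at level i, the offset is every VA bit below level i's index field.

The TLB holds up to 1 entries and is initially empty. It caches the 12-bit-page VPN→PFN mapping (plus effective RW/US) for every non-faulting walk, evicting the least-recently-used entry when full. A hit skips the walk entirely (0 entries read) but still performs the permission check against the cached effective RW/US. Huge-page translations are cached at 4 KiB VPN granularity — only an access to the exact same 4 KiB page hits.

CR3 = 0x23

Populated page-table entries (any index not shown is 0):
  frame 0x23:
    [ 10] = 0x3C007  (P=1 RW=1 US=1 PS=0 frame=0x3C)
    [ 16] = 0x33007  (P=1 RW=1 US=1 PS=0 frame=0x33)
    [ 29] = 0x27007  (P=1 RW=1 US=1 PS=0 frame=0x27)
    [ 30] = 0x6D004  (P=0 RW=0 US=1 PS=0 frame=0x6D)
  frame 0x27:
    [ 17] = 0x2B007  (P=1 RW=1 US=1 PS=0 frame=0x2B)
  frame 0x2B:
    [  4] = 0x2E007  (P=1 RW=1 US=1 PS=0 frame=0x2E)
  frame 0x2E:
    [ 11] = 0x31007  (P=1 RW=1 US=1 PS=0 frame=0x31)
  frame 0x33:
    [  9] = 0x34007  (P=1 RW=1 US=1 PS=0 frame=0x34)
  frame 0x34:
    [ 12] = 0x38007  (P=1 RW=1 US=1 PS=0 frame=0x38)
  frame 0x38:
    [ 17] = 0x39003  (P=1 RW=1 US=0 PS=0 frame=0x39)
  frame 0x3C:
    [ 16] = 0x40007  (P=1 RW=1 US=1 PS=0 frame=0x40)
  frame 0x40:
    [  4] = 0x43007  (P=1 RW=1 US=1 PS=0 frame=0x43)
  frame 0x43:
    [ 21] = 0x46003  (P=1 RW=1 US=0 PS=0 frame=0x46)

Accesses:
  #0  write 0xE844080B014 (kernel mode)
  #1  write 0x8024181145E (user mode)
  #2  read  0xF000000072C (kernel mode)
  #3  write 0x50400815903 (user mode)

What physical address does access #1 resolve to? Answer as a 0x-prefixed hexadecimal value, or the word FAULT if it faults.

Trace:
#0 VA=0xE844080B014 (w,kernel):
  [0] read 0x23 idx=29: raw=0x27007 flags P=1 W=1 U=1 S=0
  [1] read 0x27 idx=17: raw=0x2B007 flags P=1 W=1 U=1 S=0
  [2] read 0x2B idx=4: raw=0x2E007 flags P=1 W=1 U=1 S=0
  [3] read 0x2E idx=11: raw=0x31007 flags P=1 W=1 U=1 S=0
  → PA=0x31014  (4 entries read)
#1 VA=0x8024181145E (w,user):
  [0] read 0x23 idx=16: raw=0x33007 flags P=1 W=1 U=1 S=0
  [1] read 0x33 idx=9: raw=0x34007 flags P=1 W=1 U=1 S=0
  [2] read 0x34 idx=12: raw=0x38007 flags P=1 W=1 U=1 S=0
  [3] read 0x38 idx=17: raw=0x39003 flags P=1 W=1 U=0 S=0
  ⇒ fault: PROTECTION_VIOLATION  — 4 lookups
#2 VA=0xF000000072C (r,kernel):
  [0] read 0x23 idx=30: raw=0x6D004 flags P=0 W=0 U=1 S=0
  ⇒ fault: PAGE_NOT_PRESENT  — 1 lookups
#3 VA=0x50400815903 (w,user):
  [0] read 0x23 idx=10: raw=0x3C007 flags P=1 W=1 U=1 S=0
  [1] read 0x3C idx=16: raw=0x40007 flags P=1 W=1 U=1 S=0
  [2] read 0x40 idx=4: raw=0x43007 flags P=1 W=1 U=1 S=0
  [3] read 0x43 idx=21: raw=0x46003 flags P=1 W=1 U=0 S=0
  ⇒ fault: PROTECTION_VIOLATION  — 4 lookups

Access #1 PA: FAULT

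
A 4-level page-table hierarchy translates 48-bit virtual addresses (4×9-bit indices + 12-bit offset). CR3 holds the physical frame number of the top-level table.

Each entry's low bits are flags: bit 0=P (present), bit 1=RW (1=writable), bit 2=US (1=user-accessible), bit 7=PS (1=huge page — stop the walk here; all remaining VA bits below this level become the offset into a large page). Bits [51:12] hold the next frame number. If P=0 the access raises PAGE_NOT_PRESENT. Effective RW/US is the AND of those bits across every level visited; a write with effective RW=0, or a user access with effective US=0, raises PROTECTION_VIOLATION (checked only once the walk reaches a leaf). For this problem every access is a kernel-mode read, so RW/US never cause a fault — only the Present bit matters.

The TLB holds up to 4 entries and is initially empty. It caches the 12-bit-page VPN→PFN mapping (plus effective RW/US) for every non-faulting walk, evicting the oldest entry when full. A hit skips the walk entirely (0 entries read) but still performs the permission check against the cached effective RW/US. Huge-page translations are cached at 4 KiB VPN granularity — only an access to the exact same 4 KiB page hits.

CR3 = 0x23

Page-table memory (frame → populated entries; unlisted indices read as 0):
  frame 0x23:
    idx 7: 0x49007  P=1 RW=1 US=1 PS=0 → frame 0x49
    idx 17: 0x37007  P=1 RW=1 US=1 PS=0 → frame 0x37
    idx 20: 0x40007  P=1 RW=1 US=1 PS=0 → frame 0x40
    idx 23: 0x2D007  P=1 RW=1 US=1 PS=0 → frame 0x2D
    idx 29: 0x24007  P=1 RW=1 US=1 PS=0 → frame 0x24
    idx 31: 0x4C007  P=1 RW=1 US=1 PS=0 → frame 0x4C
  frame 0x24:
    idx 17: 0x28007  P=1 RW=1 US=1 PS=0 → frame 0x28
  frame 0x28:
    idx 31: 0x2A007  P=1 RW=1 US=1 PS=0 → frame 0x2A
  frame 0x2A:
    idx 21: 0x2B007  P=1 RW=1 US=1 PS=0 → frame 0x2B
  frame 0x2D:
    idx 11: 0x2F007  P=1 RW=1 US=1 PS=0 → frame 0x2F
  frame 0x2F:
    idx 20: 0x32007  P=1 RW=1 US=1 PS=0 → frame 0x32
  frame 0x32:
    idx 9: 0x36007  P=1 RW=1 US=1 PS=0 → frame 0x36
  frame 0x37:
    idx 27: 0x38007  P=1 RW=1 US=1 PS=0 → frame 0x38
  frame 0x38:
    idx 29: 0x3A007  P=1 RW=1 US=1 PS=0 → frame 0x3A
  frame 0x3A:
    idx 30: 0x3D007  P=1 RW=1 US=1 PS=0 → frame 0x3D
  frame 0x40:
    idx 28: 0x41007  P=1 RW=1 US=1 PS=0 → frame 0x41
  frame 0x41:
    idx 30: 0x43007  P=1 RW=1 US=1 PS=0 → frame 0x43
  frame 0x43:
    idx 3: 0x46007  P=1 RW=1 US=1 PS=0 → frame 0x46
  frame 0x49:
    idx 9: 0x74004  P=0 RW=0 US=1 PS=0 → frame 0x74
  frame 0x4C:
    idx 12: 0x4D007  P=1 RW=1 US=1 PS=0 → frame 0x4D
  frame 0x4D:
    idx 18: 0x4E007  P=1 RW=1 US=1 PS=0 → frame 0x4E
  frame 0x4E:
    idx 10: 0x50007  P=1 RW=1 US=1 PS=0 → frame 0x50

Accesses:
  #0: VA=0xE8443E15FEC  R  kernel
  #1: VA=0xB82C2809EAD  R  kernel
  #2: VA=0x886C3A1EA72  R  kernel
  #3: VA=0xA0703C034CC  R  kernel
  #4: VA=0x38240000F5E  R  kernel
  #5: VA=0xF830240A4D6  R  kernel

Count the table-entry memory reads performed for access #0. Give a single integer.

Walk each access:
#0 VA=0xE8443E15FEC (r,kernel):
  L0 @0x23[29] → 0x24007  P=1,RW=1,US=1,PS=0
  L1 @0x24[17] → 0x28007  P=1,RW=1,US=1,PS=0
  L2 @0x28[31] → 0x2A007  P=1,RW=1,US=1,PS=0
  L3 @0x2A[21] → 0x2B007  P=1,RW=1,US=1,PS=0
  ⇒ phys 0x2BFEC  [4 reads]
#1 VA=0xB82C2809EAD (r,kernel):
  L0 @0x23[23] → 0x2D007  P=1,RW=1,US=1,PS=0
  L1 @0x2D[11] → 0x2F007  P=1,RW=1,US=1,PS=0
  L2 @0x2F[20] → 0x32007  P=1,RW=1,US=1,PS=0
  L3 @0x32[9] → 0x36007  P=1,RW=1,US=1,PS=0
  ⇒ phys 0x36EAD  [4 reads]
#2 VA=0x886C3A1EA72 (r,kernel):
  L0 @0x23[17] → 0x37007  P=1,RW=1,US=1,PS=0
  L1 @0x37[27] → 0x38007  P=1,RW=1,US=1,PS=0
  L2 @0x38[29] → 0x3A007  P=1,RW=1,US=1,PS=0
  L3 @0x3A[30] → 0x3D007  P=1,RW=1,US=1,PS=0
  ⇒ phys 0x3DA72  [4 reads]
#3 VA=0xA0703C034CC (r,kernel):
  L0 @0x23[20] → 0x40007  P=1,RW=1,US=1,PS=0
  L1 @0x40[28] → 0x41007  P=1,RW=1,US=1,PS=0
  L2 @0x41[30] → 0x43007  P=1,RW=1,US=1,PS=0
  L3 @0x43[3] → 0x46007  P=1,RW=1,US=1,PS=0
  ⇒ phys 0x464CC  [4 reads]
#4 VA=0x38240000F5E (r,kernel):
  L0 @0x23[7] → 0x49007  P=1,RW=1,US=1,PS=0
  L1 @0x49[9] → 0x74004  P=0,RW=0,US=1,PS=0
  ✗ PAGE_NOT_PRESENT  [2 reads]
#5 VA=0xF830240A4D6 (r,kernel):
  L0 @0x23[31] → 0x4C007  P=1,RW=1,US=1,PS=0
  L1 @0x4C[12] → 0x4D007  P=1,RW=1,US=1,PS=0
  L2 @0x4D[18] → 0x4E007  P=1,RW=1,US=1,PS=0
  L3 @0x4E[10] → 0x50007  P=1,RW=1,US=1,PS=0
  ⇒ phys 0x504D6  [4 reads]

Entries read for #0: 4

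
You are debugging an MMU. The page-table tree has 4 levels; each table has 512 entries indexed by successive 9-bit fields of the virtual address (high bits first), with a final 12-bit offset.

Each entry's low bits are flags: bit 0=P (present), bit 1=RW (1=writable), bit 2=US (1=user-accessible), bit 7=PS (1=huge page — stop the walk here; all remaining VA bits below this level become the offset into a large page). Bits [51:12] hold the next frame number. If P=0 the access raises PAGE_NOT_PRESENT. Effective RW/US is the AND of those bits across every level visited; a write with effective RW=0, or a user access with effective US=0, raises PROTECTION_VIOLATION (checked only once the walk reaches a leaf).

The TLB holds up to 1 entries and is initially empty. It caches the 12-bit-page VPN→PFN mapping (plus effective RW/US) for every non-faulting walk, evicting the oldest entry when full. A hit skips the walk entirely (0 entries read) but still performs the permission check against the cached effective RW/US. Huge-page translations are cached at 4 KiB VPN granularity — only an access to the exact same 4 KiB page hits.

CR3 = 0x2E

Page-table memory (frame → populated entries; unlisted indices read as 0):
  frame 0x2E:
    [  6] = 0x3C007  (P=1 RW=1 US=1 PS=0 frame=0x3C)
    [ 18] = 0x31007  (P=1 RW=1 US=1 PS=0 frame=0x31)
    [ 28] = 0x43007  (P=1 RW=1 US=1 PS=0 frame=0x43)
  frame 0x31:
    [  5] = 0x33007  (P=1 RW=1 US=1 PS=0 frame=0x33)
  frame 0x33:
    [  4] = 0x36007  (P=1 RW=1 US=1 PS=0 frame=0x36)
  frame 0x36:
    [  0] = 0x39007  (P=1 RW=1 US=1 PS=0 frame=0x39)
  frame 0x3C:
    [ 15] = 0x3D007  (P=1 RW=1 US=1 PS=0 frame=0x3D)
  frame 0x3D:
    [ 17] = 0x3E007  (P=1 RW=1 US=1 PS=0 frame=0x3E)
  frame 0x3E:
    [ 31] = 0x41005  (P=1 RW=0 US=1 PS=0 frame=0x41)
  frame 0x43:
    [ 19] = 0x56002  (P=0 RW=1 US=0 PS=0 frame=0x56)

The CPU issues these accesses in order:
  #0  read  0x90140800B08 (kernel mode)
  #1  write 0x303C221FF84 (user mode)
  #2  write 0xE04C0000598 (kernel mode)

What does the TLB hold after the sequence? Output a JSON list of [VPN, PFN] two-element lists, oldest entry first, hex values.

Walk each access:
#0 VA=0x90140800B08 (r,kernel):
  [0] read 0x2E idx=18: raw=0x31007 flags P=1 W=1 U=1 S=0
  [1] read 0x31 idx=5: raw=0x33007 flags P=1 W=1 U=1 S=0
  [2] read 0x33 idx=4: raw=0x36007 flags P=1 W=1 U=1 S=0
  [3] read 0x36 idx=0: raw=0x39007 flags P=1 W=1 U=1 S=0
  → PA=0x39B08  (4 entries read)
#1 VA=0x303C221FF84 (w,user):
  [0] read 0x2E idx=6: raw=0x3C007 flags P=1 W=1 U=1 S=0
  [1] read 0x3C idx=15: raw=0x3D007 flags P=1 W=1 U=1 S=0
  [2] read 0x3D idx=17: raw=0x3E007 flags P=1 W=1 U=1 S=0
  [3] read 0x3E idx=31: raw=0x41005 flags P=1 W=0 U=1 S=0
  → PROTECTION_VIOLATION  (4 entries read)
#2 VA=0xE04C0000598 (w,kernel):
  [0] read 0x2E idx=28: raw=0x43007 flags P=1 W=1 U=1 S=0
  [1] read 0x43 idx=19: raw=0x56002 flags P=0 W=1 U=0 S=0
  → PAGE_NOT_PRESENT  (2 entries read)

TLB: [["0x90140800", "0x39"]]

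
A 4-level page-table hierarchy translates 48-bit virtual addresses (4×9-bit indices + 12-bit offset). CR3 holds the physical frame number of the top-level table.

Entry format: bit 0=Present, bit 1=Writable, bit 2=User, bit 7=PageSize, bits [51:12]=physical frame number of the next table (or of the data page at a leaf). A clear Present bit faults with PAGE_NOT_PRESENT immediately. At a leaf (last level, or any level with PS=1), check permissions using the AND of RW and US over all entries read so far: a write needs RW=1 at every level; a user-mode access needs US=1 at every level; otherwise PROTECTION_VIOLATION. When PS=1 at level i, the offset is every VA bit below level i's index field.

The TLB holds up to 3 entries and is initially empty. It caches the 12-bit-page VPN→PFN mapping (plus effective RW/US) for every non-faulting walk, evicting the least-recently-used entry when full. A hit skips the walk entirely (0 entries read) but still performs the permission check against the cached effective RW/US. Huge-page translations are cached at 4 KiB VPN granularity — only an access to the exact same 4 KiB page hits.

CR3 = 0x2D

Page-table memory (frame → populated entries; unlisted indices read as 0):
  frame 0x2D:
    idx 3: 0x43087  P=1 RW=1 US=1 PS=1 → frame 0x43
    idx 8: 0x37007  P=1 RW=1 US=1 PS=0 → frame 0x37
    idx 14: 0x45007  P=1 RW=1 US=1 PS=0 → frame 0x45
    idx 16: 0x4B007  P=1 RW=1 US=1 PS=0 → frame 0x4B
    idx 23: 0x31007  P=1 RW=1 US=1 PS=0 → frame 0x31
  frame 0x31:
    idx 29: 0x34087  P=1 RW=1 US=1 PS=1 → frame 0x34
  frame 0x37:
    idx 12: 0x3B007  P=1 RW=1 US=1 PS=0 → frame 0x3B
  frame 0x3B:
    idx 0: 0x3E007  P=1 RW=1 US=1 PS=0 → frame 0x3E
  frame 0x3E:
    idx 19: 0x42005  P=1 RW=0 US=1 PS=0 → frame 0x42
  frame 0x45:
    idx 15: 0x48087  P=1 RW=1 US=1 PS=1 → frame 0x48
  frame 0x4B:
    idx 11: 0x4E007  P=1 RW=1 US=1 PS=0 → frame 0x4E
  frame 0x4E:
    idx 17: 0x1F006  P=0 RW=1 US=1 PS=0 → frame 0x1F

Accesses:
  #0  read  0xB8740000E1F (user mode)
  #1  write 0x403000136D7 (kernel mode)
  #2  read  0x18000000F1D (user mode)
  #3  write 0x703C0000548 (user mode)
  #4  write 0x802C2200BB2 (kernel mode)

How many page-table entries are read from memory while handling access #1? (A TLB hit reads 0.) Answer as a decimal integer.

Walk each access:
#0 VA=0xB8740000E1F (r,user):
  L0 @0x2D[23] → 0x31007  P=1,RW=1,US=1,PS=0
  L1 @0x31[29] → 0x34087  P=1,RW=1,US=1,PS=1
  → PA=0x34E1F (huge @L1)  (2 entries read)
#1 VA=0x403000136D7 (w,kernel):
  L0 @0x2D[8] → 0x37007  P=1,RW=1,US=1,PS=0
  L1 @0x37[12] → 0x3B007  P=1,RW=1,US=1,PS=0
  L2 @0x3B[0] → 0x3E007  P=1,RW=1,US=1,PS=0
  L3 @0x3E[19] → 0x42005  P=1,RW=0,US=1,PS=0
  ⇒ fault: PROTECTION_VIOLATION  — 4 lookups
#2 VA=0x18000000F1D (r,user):
  L0 @0x2D[3] → 0x43087  P=1,RW=1,US=1,PS=1
  → PA=0x43F1D (huge @L0)  (1 entries read)
#3 VA=0x703C0000548 (w,user):
  L0 @0x2D[14] → 0x45007  P=1,RW=1,US=1,PS=0
  L1 @0x45[15] → 0x48087  P=1,RW=1,US=1,PS=1
  → PA=0x48548 (huge @L1)  (2 entries read)
#4 VA=0x802C2200BB2 (w,kernel):
  L0 @0x2D[16] → 0x4B007  P=1,RW=1,US=1,PS=0
  L1 @0x4B[11] → 0x4E007  P=1,RW=1,US=1,PS=0
  L2 @0x4E[17] → 0x1F006  P=0,RW=1,US=1,PS=0
  ⇒ fault: PAGE_NOT_PRESENT  — 3 lookups

Entries read for #1: 4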